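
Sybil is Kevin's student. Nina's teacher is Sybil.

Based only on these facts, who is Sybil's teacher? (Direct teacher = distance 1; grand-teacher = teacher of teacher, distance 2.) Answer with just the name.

Reconstructing the teacher chain from the given facts:
  Kevin -> Sybil -> Nina
(each arrow means 'teacher of the next')
Positions in the chain (0 = top):
  position of Kevin: 0
  position of Sybil: 1
  position of Nina: 2

Sybil is at position 1; the teacher is 1 step up the chain, i.e. position 0: Kevin.

Answer: Kevin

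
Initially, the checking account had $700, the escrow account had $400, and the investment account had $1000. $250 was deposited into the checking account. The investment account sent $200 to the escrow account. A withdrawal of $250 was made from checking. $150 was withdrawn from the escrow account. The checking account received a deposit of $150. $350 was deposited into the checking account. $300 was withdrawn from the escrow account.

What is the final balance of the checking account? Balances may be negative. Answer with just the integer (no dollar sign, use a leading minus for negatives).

Tracking account balances step by step:
Start: checking=700, escrow=400, investment=1000
Event 1 (deposit 250 to checking): checking: 700 + 250 = 950. Balances: checking=950, escrow=400, investment=1000
Event 2 (transfer 200 investment -> escrow): investment: 1000 - 200 = 800, escrow: 400 + 200 = 600. Balances: checking=950, escrow=600, investment=800
Event 3 (withdraw 250 from checking): checking: 950 - 250 = 700. Balances: checking=700, escrow=600, investment=800
Event 4 (withdraw 150 from escrow): escrow: 600 - 150 = 450. Balances: checking=700, escrow=450, investment=800
Event 5 (deposit 150 to checking): checking: 700 + 150 = 850. Balances: checking=850, escrow=450, investment=800
Event 6 (deposit 350 to checking): checking: 850 + 350 = 1200. Balances: checking=1200, escrow=450, investment=800
Event 7 (withdraw 300 from escrow): escrow: 450 - 300 = 150. Balances: checking=1200, escrow=150, investment=800

Final balance of checking: 1200

Answer: 1200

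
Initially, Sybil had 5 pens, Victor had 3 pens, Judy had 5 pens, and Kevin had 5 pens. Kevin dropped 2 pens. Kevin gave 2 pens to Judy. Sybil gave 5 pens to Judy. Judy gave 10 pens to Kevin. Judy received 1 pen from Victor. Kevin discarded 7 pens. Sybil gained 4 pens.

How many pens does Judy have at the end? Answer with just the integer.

Answer: 3

Derivation:
Tracking counts step by step:
Start: Sybil=5, Victor=3, Judy=5, Kevin=5
Event 1 (Kevin -2): Kevin: 5 -> 3. State: Sybil=5, Victor=3, Judy=5, Kevin=3
Event 2 (Kevin -> Judy, 2): Kevin: 3 -> 1, Judy: 5 -> 7. State: Sybil=5, Victor=3, Judy=7, Kevin=1
Event 3 (Sybil -> Judy, 5): Sybil: 5 -> 0, Judy: 7 -> 12. State: Sybil=0, Victor=3, Judy=12, Kevin=1
Event 4 (Judy -> Kevin, 10): Judy: 12 -> 2, Kevin: 1 -> 11. State: Sybil=0, Victor=3, Judy=2, Kevin=11
Event 5 (Victor -> Judy, 1): Victor: 3 -> 2, Judy: 2 -> 3. State: Sybil=0, Victor=2, Judy=3, Kevin=11
Event 6 (Kevin -7): Kevin: 11 -> 4. State: Sybil=0, Victor=2, Judy=3, Kevin=4
Event 7 (Sybil +4): Sybil: 0 -> 4. State: Sybil=4, Victor=2, Judy=3, Kevin=4

Judy's final count: 3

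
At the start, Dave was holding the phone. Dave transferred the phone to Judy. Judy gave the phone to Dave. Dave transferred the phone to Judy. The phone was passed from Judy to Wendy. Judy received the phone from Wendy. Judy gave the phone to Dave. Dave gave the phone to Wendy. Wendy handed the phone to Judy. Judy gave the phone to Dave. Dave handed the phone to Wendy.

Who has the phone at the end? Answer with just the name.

Answer: Wendy

Derivation:
Tracking the phone through each event:
Start: Dave has the phone.
After event 1: Judy has the phone.
After event 2: Dave has the phone.
After event 3: Judy has the phone.
After event 4: Wendy has the phone.
After event 5: Judy has the phone.
After event 6: Dave has the phone.
After event 7: Wendy has the phone.
After event 8: Judy has the phone.
After event 9: Dave has the phone.
After event 10: Wendy has the phone.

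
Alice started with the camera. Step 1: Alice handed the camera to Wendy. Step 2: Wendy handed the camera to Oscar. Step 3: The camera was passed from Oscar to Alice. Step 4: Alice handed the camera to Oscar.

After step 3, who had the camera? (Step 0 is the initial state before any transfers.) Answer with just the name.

Tracking the camera holder through step 3:
After step 0 (start): Alice
After step 1: Wendy
After step 2: Oscar
After step 3: Alice

At step 3, the holder is Alice.

Answer: Alice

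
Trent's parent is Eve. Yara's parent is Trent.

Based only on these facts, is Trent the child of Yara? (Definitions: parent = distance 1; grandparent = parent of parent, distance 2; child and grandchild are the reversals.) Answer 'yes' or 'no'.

Reconstructing the parent chain from the given facts:
  Eve -> Trent -> Yara
(each arrow means 'parent of the next')
Positions in the chain (0 = top):
  position of Eve: 0
  position of Trent: 1
  position of Yara: 2

Trent is at position 1, Yara is at position 2; signed distance (j - i) = 1.
'child' requires j - i = -1. Actual distance is 1, so the relation does NOT hold.

Answer: no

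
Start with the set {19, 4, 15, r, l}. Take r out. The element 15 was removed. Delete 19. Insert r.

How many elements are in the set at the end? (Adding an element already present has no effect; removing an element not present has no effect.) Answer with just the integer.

Answer: 3

Derivation:
Tracking the set through each operation:
Start: {15, 19, 4, l, r}
Event 1 (remove r): removed. Set: {15, 19, 4, l}
Event 2 (remove 15): removed. Set: {19, 4, l}
Event 3 (remove 19): removed. Set: {4, l}
Event 4 (add r): added. Set: {4, l, r}

Final set: {4, l, r} (size 3)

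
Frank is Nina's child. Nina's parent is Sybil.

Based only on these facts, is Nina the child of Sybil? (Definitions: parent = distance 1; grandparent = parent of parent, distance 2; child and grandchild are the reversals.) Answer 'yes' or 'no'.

Reconstructing the parent chain from the given facts:
  Sybil -> Nina -> Frank
(each arrow means 'parent of the next')
Positions in the chain (0 = top):
  position of Sybil: 0
  position of Nina: 1
  position of Frank: 2

Nina is at position 1, Sybil is at position 0; signed distance (j - i) = -1.
'child' requires j - i = -1. Actual distance is -1, so the relation HOLDS.

Answer: yes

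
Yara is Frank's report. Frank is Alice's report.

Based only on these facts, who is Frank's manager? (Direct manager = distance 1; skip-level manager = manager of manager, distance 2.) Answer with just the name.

Answer: Alice

Derivation:
Reconstructing the manager chain from the given facts:
  Alice -> Frank -> Yara
(each arrow means 'manager of the next')
Positions in the chain (0 = top):
  position of Alice: 0
  position of Frank: 1
  position of Yara: 2

Frank is at position 1; the manager is 1 step up the chain, i.e. position 0: Alice.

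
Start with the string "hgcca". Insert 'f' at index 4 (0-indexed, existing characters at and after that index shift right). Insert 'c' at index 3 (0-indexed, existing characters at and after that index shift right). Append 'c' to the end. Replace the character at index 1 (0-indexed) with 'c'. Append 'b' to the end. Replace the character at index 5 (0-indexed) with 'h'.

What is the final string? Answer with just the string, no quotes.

Answer: hcccchacb

Derivation:
Applying each edit step by step:
Start: "hgcca"
Op 1 (insert 'f' at idx 4): "hgcca" -> "hgccfa"
Op 2 (insert 'c' at idx 3): "hgccfa" -> "hgcccfa"
Op 3 (append 'c'): "hgcccfa" -> "hgcccfac"
Op 4 (replace idx 1: 'g' -> 'c'): "hgcccfac" -> "hccccfac"
Op 5 (append 'b'): "hccccfac" -> "hccccfacb"
Op 6 (replace idx 5: 'f' -> 'h'): "hccccfacb" -> "hcccchacb"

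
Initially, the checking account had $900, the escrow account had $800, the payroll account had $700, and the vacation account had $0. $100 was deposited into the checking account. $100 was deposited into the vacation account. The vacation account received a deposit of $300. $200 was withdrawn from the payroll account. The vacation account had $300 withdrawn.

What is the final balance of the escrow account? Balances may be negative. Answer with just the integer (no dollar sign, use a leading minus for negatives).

Tracking account balances step by step:
Start: checking=900, escrow=800, payroll=700, vacation=0
Event 1 (deposit 100 to checking): checking: 900 + 100 = 1000. Balances: checking=1000, escrow=800, payroll=700, vacation=0
Event 2 (deposit 100 to vacation): vacation: 0 + 100 = 100. Balances: checking=1000, escrow=800, payroll=700, vacation=100
Event 3 (deposit 300 to vacation): vacation: 100 + 300 = 400. Balances: checking=1000, escrow=800, payroll=700, vacation=400
Event 4 (withdraw 200 from payroll): payroll: 700 - 200 = 500. Balances: checking=1000, escrow=800, payroll=500, vacation=400
Event 5 (withdraw 300 from vacation): vacation: 400 - 300 = 100. Balances: checking=1000, escrow=800, payroll=500, vacation=100

Final balance of escrow: 800

Answer: 800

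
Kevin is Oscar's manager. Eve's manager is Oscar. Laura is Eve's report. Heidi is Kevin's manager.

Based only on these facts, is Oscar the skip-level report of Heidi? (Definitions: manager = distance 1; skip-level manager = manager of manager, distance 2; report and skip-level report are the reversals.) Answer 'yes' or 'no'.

Reconstructing the manager chain from the given facts:
  Heidi -> Kevin -> Oscar -> Eve -> Laura
(each arrow means 'manager of the next')
Positions in the chain (0 = top):
  position of Heidi: 0
  position of Kevin: 1
  position of Oscar: 2
  position of Eve: 3
  position of Laura: 4

Oscar is at position 2, Heidi is at position 0; signed distance (j - i) = -2.
'skip-level report' requires j - i = -2. Actual distance is -2, so the relation HOLDS.

Answer: yes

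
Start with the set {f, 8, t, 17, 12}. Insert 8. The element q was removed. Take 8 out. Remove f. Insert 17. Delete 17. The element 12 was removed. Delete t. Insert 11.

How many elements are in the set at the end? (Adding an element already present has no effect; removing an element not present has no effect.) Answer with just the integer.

Answer: 1

Derivation:
Tracking the set through each operation:
Start: {12, 17, 8, f, t}
Event 1 (add 8): already present, no change. Set: {12, 17, 8, f, t}
Event 2 (remove q): not present, no change. Set: {12, 17, 8, f, t}
Event 3 (remove 8): removed. Set: {12, 17, f, t}
Event 4 (remove f): removed. Set: {12, 17, t}
Event 5 (add 17): already present, no change. Set: {12, 17, t}
Event 6 (remove 17): removed. Set: {12, t}
Event 7 (remove 12): removed. Set: {t}
Event 8 (remove t): removed. Set: {}
Event 9 (add 11): added. Set: {11}

Final set: {11} (size 1)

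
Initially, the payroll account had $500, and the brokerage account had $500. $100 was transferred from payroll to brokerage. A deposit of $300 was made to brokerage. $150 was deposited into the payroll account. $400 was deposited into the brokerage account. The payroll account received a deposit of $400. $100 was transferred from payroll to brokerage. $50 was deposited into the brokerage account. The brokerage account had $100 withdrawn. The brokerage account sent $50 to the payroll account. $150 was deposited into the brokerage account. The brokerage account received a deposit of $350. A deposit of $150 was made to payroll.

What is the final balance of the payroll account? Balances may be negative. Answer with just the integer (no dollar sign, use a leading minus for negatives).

Tracking account balances step by step:
Start: payroll=500, brokerage=500
Event 1 (transfer 100 payroll -> brokerage): payroll: 500 - 100 = 400, brokerage: 500 + 100 = 600. Balances: payroll=400, brokerage=600
Event 2 (deposit 300 to brokerage): brokerage: 600 + 300 = 900. Balances: payroll=400, brokerage=900
Event 3 (deposit 150 to payroll): payroll: 400 + 150 = 550. Balances: payroll=550, brokerage=900
Event 4 (deposit 400 to brokerage): brokerage: 900 + 400 = 1300. Balances: payroll=550, brokerage=1300
Event 5 (deposit 400 to payroll): payroll: 550 + 400 = 950. Balances: payroll=950, brokerage=1300
Event 6 (transfer 100 payroll -> brokerage): payroll: 950 - 100 = 850, brokerage: 1300 + 100 = 1400. Balances: payroll=850, brokerage=1400
Event 7 (deposit 50 to brokerage): brokerage: 1400 + 50 = 1450. Balances: payroll=850, brokerage=1450
Event 8 (withdraw 100 from brokerage): brokerage: 1450 - 100 = 1350. Balances: payroll=850, brokerage=1350
Event 9 (transfer 50 brokerage -> payroll): brokerage: 1350 - 50 = 1300, payroll: 850 + 50 = 900. Balances: payroll=900, brokerage=1300
Event 10 (deposit 150 to brokerage): brokerage: 1300 + 150 = 1450. Balances: payroll=900, brokerage=1450
Event 11 (deposit 350 to brokerage): brokerage: 1450 + 350 = 1800. Balances: payroll=900, brokerage=1800
Event 12 (deposit 150 to payroll): payroll: 900 + 150 = 1050. Balances: payroll=1050, brokerage=1800

Final balance of payroll: 1050

Answer: 1050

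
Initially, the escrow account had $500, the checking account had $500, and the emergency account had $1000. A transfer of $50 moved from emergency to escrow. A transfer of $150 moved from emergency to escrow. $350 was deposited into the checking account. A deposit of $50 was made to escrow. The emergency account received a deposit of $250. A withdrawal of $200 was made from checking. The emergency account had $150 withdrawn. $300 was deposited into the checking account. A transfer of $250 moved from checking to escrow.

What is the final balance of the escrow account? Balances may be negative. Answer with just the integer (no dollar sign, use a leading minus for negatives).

Answer: 1000

Derivation:
Tracking account balances step by step:
Start: escrow=500, checking=500, emergency=1000
Event 1 (transfer 50 emergency -> escrow): emergency: 1000 - 50 = 950, escrow: 500 + 50 = 550. Balances: escrow=550, checking=500, emergency=950
Event 2 (transfer 150 emergency -> escrow): emergency: 950 - 150 = 800, escrow: 550 + 150 = 700. Balances: escrow=700, checking=500, emergency=800
Event 3 (deposit 350 to checking): checking: 500 + 350 = 850. Balances: escrow=700, checking=850, emergency=800
Event 4 (deposit 50 to escrow): escrow: 700 + 50 = 750. Balances: escrow=750, checking=850, emergency=800
Event 5 (deposit 250 to emergency): emergency: 800 + 250 = 1050. Balances: escrow=750, checking=850, emergency=1050
Event 6 (withdraw 200 from checking): checking: 850 - 200 = 650. Balances: escrow=750, checking=650, emergency=1050
Event 7 (withdraw 150 from emergency): emergency: 1050 - 150 = 900. Balances: escrow=750, checking=650, emergency=900
Event 8 (deposit 300 to checking): checking: 650 + 300 = 950. Balances: escrow=750, checking=950, emergency=900
Event 9 (transfer 250 checking -> escrow): checking: 950 - 250 = 700, escrow: 750 + 250 = 1000. Balances: escrow=1000, checking=700, emergency=900

Final balance of escrow: 1000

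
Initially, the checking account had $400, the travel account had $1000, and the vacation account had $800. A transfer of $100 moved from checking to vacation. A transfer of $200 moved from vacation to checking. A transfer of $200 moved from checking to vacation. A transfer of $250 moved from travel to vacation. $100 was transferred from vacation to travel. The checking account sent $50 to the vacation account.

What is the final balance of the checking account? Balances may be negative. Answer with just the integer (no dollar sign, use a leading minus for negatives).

Answer: 250

Derivation:
Tracking account balances step by step:
Start: checking=400, travel=1000, vacation=800
Event 1 (transfer 100 checking -> vacation): checking: 400 - 100 = 300, vacation: 800 + 100 = 900. Balances: checking=300, travel=1000, vacation=900
Event 2 (transfer 200 vacation -> checking): vacation: 900 - 200 = 700, checking: 300 + 200 = 500. Balances: checking=500, travel=1000, vacation=700
Event 3 (transfer 200 checking -> vacation): checking: 500 - 200 = 300, vacation: 700 + 200 = 900. Balances: checking=300, travel=1000, vacation=900
Event 4 (transfer 250 travel -> vacation): travel: 1000 - 250 = 750, vacation: 900 + 250 = 1150. Balances: checking=300, travel=750, vacation=1150
Event 5 (transfer 100 vacation -> travel): vacation: 1150 - 100 = 1050, travel: 750 + 100 = 850. Balances: checking=300, travel=850, vacation=1050
Event 6 (transfer 50 checking -> vacation): checking: 300 - 50 = 250, vacation: 1050 + 50 = 1100. Balances: checking=250, travel=850, vacation=1100

Final balance of checking: 250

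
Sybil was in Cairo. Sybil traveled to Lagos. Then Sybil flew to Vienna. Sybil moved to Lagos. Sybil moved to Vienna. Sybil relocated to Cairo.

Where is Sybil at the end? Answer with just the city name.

Tracking Sybil's location:
Start: Sybil is in Cairo.
After move 1: Cairo -> Lagos. Sybil is in Lagos.
After move 2: Lagos -> Vienna. Sybil is in Vienna.
After move 3: Vienna -> Lagos. Sybil is in Lagos.
After move 4: Lagos -> Vienna. Sybil is in Vienna.
After move 5: Vienna -> Cairo. Sybil is in Cairo.

Answer: Cairo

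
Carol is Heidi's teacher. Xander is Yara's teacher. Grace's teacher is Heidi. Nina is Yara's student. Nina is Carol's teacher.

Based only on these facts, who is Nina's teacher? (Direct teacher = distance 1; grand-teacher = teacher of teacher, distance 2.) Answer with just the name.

Reconstructing the teacher chain from the given facts:
  Xander -> Yara -> Nina -> Carol -> Heidi -> Grace
(each arrow means 'teacher of the next')
Positions in the chain (0 = top):
  position of Xander: 0
  position of Yara: 1
  position of Nina: 2
  position of Carol: 3
  position of Heidi: 4
  position of Grace: 5

Nina is at position 2; the teacher is 1 step up the chain, i.e. position 1: Yara.

Answer: Yara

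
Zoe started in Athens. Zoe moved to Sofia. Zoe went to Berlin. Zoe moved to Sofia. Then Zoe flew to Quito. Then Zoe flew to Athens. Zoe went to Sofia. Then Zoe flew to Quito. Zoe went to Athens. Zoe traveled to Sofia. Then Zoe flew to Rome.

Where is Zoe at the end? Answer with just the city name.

Answer: Rome

Derivation:
Tracking Zoe's location:
Start: Zoe is in Athens.
After move 1: Athens -> Sofia. Zoe is in Sofia.
After move 2: Sofia -> Berlin. Zoe is in Berlin.
After move 3: Berlin -> Sofia. Zoe is in Sofia.
After move 4: Sofia -> Quito. Zoe is in Quito.
After move 5: Quito -> Athens. Zoe is in Athens.
After move 6: Athens -> Sofia. Zoe is in Sofia.
After move 7: Sofia -> Quito. Zoe is in Quito.
After move 8: Quito -> Athens. Zoe is in Athens.
After move 9: Athens -> Sofia. Zoe is in Sofia.
After move 10: Sofia -> Rome. Zoe is in Rome.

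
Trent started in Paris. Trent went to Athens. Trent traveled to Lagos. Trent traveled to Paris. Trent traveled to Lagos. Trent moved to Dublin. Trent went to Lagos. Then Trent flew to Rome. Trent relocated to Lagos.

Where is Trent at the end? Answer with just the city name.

Tracking Trent's location:
Start: Trent is in Paris.
After move 1: Paris -> Athens. Trent is in Athens.
After move 2: Athens -> Lagos. Trent is in Lagos.
After move 3: Lagos -> Paris. Trent is in Paris.
After move 4: Paris -> Lagos. Trent is in Lagos.
After move 5: Lagos -> Dublin. Trent is in Dublin.
After move 6: Dublin -> Lagos. Trent is in Lagos.
After move 7: Lagos -> Rome. Trent is in Rome.
After move 8: Rome -> Lagos. Trent is in Lagos.

Answer: Lagos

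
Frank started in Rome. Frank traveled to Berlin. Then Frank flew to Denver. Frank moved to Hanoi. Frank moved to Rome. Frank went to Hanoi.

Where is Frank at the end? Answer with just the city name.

Tracking Frank's location:
Start: Frank is in Rome.
After move 1: Rome -> Berlin. Frank is in Berlin.
After move 2: Berlin -> Denver. Frank is in Denver.
After move 3: Denver -> Hanoi. Frank is in Hanoi.
After move 4: Hanoi -> Rome. Frank is in Rome.
After move 5: Rome -> Hanoi. Frank is in Hanoi.

Answer: Hanoi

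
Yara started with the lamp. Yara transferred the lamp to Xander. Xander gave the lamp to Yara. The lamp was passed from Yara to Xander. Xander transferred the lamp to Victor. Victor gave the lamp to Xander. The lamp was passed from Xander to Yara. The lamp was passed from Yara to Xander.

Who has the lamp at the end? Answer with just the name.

Tracking the lamp through each event:
Start: Yara has the lamp.
After event 1: Xander has the lamp.
After event 2: Yara has the lamp.
After event 3: Xander has the lamp.
After event 4: Victor has the lamp.
After event 5: Xander has the lamp.
After event 6: Yara has the lamp.
After event 7: Xander has the lamp.

Answer: Xander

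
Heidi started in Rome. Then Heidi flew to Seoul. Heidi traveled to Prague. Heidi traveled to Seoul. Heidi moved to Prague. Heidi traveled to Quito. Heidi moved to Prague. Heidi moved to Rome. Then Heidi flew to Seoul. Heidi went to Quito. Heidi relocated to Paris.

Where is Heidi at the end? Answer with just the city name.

Answer: Paris

Derivation:
Tracking Heidi's location:
Start: Heidi is in Rome.
After move 1: Rome -> Seoul. Heidi is in Seoul.
After move 2: Seoul -> Prague. Heidi is in Prague.
After move 3: Prague -> Seoul. Heidi is in Seoul.
After move 4: Seoul -> Prague. Heidi is in Prague.
After move 5: Prague -> Quito. Heidi is in Quito.
After move 6: Quito -> Prague. Heidi is in Prague.
After move 7: Prague -> Rome. Heidi is in Rome.
After move 8: Rome -> Seoul. Heidi is in Seoul.
After move 9: Seoul -> Quito. Heidi is in Quito.
After move 10: Quito -> Paris. Heidi is in Paris.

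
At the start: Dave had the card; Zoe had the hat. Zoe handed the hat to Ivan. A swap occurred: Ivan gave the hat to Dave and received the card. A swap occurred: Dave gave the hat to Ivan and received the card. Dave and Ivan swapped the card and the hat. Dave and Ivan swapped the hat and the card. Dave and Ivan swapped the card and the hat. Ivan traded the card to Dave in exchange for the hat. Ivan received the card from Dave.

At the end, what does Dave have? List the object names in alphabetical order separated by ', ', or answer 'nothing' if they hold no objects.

Answer: nothing

Derivation:
Tracking all object holders:
Start: card:Dave, hat:Zoe
Event 1 (give hat: Zoe -> Ivan). State: card:Dave, hat:Ivan
Event 2 (swap hat<->card: now hat:Dave, card:Ivan). State: card:Ivan, hat:Dave
Event 3 (swap hat<->card: now hat:Ivan, card:Dave). State: card:Dave, hat:Ivan
Event 4 (swap card<->hat: now card:Ivan, hat:Dave). State: card:Ivan, hat:Dave
Event 5 (swap hat<->card: now hat:Ivan, card:Dave). State: card:Dave, hat:Ivan
Event 6 (swap card<->hat: now card:Ivan, hat:Dave). State: card:Ivan, hat:Dave
Event 7 (swap card<->hat: now card:Dave, hat:Ivan). State: card:Dave, hat:Ivan
Event 8 (give card: Dave -> Ivan). State: card:Ivan, hat:Ivan

Final state: card:Ivan, hat:Ivan
Dave holds: (nothing).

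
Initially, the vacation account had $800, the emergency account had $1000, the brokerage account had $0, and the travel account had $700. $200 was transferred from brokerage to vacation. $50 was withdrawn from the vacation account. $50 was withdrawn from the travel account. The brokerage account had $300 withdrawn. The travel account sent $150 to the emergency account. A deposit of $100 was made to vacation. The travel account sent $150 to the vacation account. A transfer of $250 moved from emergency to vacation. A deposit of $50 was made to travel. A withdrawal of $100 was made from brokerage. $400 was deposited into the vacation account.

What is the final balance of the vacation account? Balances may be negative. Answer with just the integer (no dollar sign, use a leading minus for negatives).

Tracking account balances step by step:
Start: vacation=800, emergency=1000, brokerage=0, travel=700
Event 1 (transfer 200 brokerage -> vacation): brokerage: 0 - 200 = -200, vacation: 800 + 200 = 1000. Balances: vacation=1000, emergency=1000, brokerage=-200, travel=700
Event 2 (withdraw 50 from vacation): vacation: 1000 - 50 = 950. Balances: vacation=950, emergency=1000, brokerage=-200, travel=700
Event 3 (withdraw 50 from travel): travel: 700 - 50 = 650. Balances: vacation=950, emergency=1000, brokerage=-200, travel=650
Event 4 (withdraw 300 from brokerage): brokerage: -200 - 300 = -500. Balances: vacation=950, emergency=1000, brokerage=-500, travel=650
Event 5 (transfer 150 travel -> emergency): travel: 650 - 150 = 500, emergency: 1000 + 150 = 1150. Balances: vacation=950, emergency=1150, brokerage=-500, travel=500
Event 6 (deposit 100 to vacation): vacation: 950 + 100 = 1050. Balances: vacation=1050, emergency=1150, brokerage=-500, travel=500
Event 7 (transfer 150 travel -> vacation): travel: 500 - 150 = 350, vacation: 1050 + 150 = 1200. Balances: vacation=1200, emergency=1150, brokerage=-500, travel=350
Event 8 (transfer 250 emergency -> vacation): emergency: 1150 - 250 = 900, vacation: 1200 + 250 = 1450. Balances: vacation=1450, emergency=900, brokerage=-500, travel=350
Event 9 (deposit 50 to travel): travel: 350 + 50 = 400. Balances: vacation=1450, emergency=900, brokerage=-500, travel=400
Event 10 (withdraw 100 from brokerage): brokerage: -500 - 100 = -600. Balances: vacation=1450, emergency=900, brokerage=-600, travel=400
Event 11 (deposit 400 to vacation): vacation: 1450 + 400 = 1850. Balances: vacation=1850, emergency=900, brokerage=-600, travel=400

Final balance of vacation: 1850

Answer: 1850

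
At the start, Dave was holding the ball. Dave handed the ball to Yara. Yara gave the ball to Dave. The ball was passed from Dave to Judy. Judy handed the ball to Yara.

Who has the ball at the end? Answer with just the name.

Tracking the ball through each event:
Start: Dave has the ball.
After event 1: Yara has the ball.
After event 2: Dave has the ball.
After event 3: Judy has the ball.
After event 4: Yara has the ball.

Answer: Yara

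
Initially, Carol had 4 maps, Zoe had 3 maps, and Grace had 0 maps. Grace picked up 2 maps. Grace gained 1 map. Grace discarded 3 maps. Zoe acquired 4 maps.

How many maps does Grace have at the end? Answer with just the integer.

Answer: 0

Derivation:
Tracking counts step by step:
Start: Carol=4, Zoe=3, Grace=0
Event 1 (Grace +2): Grace: 0 -> 2. State: Carol=4, Zoe=3, Grace=2
Event 2 (Grace +1): Grace: 2 -> 3. State: Carol=4, Zoe=3, Grace=3
Event 3 (Grace -3): Grace: 3 -> 0. State: Carol=4, Zoe=3, Grace=0
Event 4 (Zoe +4): Zoe: 3 -> 7. State: Carol=4, Zoe=7, Grace=0

Grace's final count: 0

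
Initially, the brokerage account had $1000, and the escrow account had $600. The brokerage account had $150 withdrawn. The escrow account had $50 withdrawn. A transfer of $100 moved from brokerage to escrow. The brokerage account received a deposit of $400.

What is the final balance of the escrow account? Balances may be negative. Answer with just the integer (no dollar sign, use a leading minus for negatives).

Answer: 650

Derivation:
Tracking account balances step by step:
Start: brokerage=1000, escrow=600
Event 1 (withdraw 150 from brokerage): brokerage: 1000 - 150 = 850. Balances: brokerage=850, escrow=600
Event 2 (withdraw 50 from escrow): escrow: 600 - 50 = 550. Balances: brokerage=850, escrow=550
Event 3 (transfer 100 brokerage -> escrow): brokerage: 850 - 100 = 750, escrow: 550 + 100 = 650. Balances: brokerage=750, escrow=650
Event 4 (deposit 400 to brokerage): brokerage: 750 + 400 = 1150. Balances: brokerage=1150, escrow=650

Final balance of escrow: 650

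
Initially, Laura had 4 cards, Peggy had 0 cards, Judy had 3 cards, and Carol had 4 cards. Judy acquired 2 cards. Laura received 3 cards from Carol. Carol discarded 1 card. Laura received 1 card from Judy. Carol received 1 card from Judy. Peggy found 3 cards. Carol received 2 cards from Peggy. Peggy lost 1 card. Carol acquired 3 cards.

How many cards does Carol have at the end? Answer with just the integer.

Answer: 6

Derivation:
Tracking counts step by step:
Start: Laura=4, Peggy=0, Judy=3, Carol=4
Event 1 (Judy +2): Judy: 3 -> 5. State: Laura=4, Peggy=0, Judy=5, Carol=4
Event 2 (Carol -> Laura, 3): Carol: 4 -> 1, Laura: 4 -> 7. State: Laura=7, Peggy=0, Judy=5, Carol=1
Event 3 (Carol -1): Carol: 1 -> 0. State: Laura=7, Peggy=0, Judy=5, Carol=0
Event 4 (Judy -> Laura, 1): Judy: 5 -> 4, Laura: 7 -> 8. State: Laura=8, Peggy=0, Judy=4, Carol=0
Event 5 (Judy -> Carol, 1): Judy: 4 -> 3, Carol: 0 -> 1. State: Laura=8, Peggy=0, Judy=3, Carol=1
Event 6 (Peggy +3): Peggy: 0 -> 3. State: Laura=8, Peggy=3, Judy=3, Carol=1
Event 7 (Peggy -> Carol, 2): Peggy: 3 -> 1, Carol: 1 -> 3. State: Laura=8, Peggy=1, Judy=3, Carol=3
Event 8 (Peggy -1): Peggy: 1 -> 0. State: Laura=8, Peggy=0, Judy=3, Carol=3
Event 9 (Carol +3): Carol: 3 -> 6. State: Laura=8, Peggy=0, Judy=3, Carol=6

Carol's final count: 6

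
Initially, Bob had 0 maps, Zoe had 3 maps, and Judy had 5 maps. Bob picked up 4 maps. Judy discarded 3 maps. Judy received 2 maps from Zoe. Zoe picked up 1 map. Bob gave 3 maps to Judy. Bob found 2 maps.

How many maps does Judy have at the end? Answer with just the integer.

Tracking counts step by step:
Start: Bob=0, Zoe=3, Judy=5
Event 1 (Bob +4): Bob: 0 -> 4. State: Bob=4, Zoe=3, Judy=5
Event 2 (Judy -3): Judy: 5 -> 2. State: Bob=4, Zoe=3, Judy=2
Event 3 (Zoe -> Judy, 2): Zoe: 3 -> 1, Judy: 2 -> 4. State: Bob=4, Zoe=1, Judy=4
Event 4 (Zoe +1): Zoe: 1 -> 2. State: Bob=4, Zoe=2, Judy=4
Event 5 (Bob -> Judy, 3): Bob: 4 -> 1, Judy: 4 -> 7. State: Bob=1, Zoe=2, Judy=7
Event 6 (Bob +2): Bob: 1 -> 3. State: Bob=3, Zoe=2, Judy=7

Judy's final count: 7

Answer: 7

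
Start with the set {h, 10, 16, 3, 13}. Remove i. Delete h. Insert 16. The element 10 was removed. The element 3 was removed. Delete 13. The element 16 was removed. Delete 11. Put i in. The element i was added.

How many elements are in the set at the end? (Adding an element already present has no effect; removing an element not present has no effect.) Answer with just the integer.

Answer: 1

Derivation:
Tracking the set through each operation:
Start: {10, 13, 16, 3, h}
Event 1 (remove i): not present, no change. Set: {10, 13, 16, 3, h}
Event 2 (remove h): removed. Set: {10, 13, 16, 3}
Event 3 (add 16): already present, no change. Set: {10, 13, 16, 3}
Event 4 (remove 10): removed. Set: {13, 16, 3}
Event 5 (remove 3): removed. Set: {13, 16}
Event 6 (remove 13): removed. Set: {16}
Event 7 (remove 16): removed. Set: {}
Event 8 (remove 11): not present, no change. Set: {}
Event 9 (add i): added. Set: {i}
Event 10 (add i): already present, no change. Set: {i}

Final set: {i} (size 1)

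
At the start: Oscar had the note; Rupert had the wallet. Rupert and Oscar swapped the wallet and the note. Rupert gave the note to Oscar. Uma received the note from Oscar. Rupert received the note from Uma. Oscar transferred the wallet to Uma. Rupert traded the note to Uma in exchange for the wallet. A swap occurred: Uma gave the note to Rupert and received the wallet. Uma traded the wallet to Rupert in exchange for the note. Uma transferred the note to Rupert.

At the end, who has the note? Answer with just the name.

Tracking all object holders:
Start: note:Oscar, wallet:Rupert
Event 1 (swap wallet<->note: now wallet:Oscar, note:Rupert). State: note:Rupert, wallet:Oscar
Event 2 (give note: Rupert -> Oscar). State: note:Oscar, wallet:Oscar
Event 3 (give note: Oscar -> Uma). State: note:Uma, wallet:Oscar
Event 4 (give note: Uma -> Rupert). State: note:Rupert, wallet:Oscar
Event 5 (give wallet: Oscar -> Uma). State: note:Rupert, wallet:Uma
Event 6 (swap note<->wallet: now note:Uma, wallet:Rupert). State: note:Uma, wallet:Rupert
Event 7 (swap note<->wallet: now note:Rupert, wallet:Uma). State: note:Rupert, wallet:Uma
Event 8 (swap wallet<->note: now wallet:Rupert, note:Uma). State: note:Uma, wallet:Rupert
Event 9 (give note: Uma -> Rupert). State: note:Rupert, wallet:Rupert

Final state: note:Rupert, wallet:Rupert
The note is held by Rupert.

Answer: Rupert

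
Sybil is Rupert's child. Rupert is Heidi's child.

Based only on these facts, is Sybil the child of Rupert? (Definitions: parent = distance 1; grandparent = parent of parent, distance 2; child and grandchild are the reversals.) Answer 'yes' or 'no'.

Answer: yes

Derivation:
Reconstructing the parent chain from the given facts:
  Heidi -> Rupert -> Sybil
(each arrow means 'parent of the next')
Positions in the chain (0 = top):
  position of Heidi: 0
  position of Rupert: 1
  position of Sybil: 2

Sybil is at position 2, Rupert is at position 1; signed distance (j - i) = -1.
'child' requires j - i = -1. Actual distance is -1, so the relation HOLDS.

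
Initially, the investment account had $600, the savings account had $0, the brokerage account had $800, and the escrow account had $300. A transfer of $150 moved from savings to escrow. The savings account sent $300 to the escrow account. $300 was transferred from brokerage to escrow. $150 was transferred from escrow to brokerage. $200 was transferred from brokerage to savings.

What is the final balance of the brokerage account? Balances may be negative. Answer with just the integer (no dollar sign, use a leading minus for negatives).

Tracking account balances step by step:
Start: investment=600, savings=0, brokerage=800, escrow=300
Event 1 (transfer 150 savings -> escrow): savings: 0 - 150 = -150, escrow: 300 + 150 = 450. Balances: investment=600, savings=-150, brokerage=800, escrow=450
Event 2 (transfer 300 savings -> escrow): savings: -150 - 300 = -450, escrow: 450 + 300 = 750. Balances: investment=600, savings=-450, brokerage=800, escrow=750
Event 3 (transfer 300 brokerage -> escrow): brokerage: 800 - 300 = 500, escrow: 750 + 300 = 1050. Balances: investment=600, savings=-450, brokerage=500, escrow=1050
Event 4 (transfer 150 escrow -> brokerage): escrow: 1050 - 150 = 900, brokerage: 500 + 150 = 650. Balances: investment=600, savings=-450, brokerage=650, escrow=900
Event 5 (transfer 200 brokerage -> savings): brokerage: 650 - 200 = 450, savings: -450 + 200 = -250. Balances: investment=600, savings=-250, brokerage=450, escrow=900

Final balance of brokerage: 450

Answer: 450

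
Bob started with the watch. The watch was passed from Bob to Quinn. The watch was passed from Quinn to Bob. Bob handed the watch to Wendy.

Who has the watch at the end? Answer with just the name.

Answer: Wendy

Derivation:
Tracking the watch through each event:
Start: Bob has the watch.
After event 1: Quinn has the watch.
After event 2: Bob has the watch.
After event 3: Wendy has the watch.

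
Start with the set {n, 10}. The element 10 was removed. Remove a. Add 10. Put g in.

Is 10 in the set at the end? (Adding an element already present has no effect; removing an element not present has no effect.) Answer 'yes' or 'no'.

Answer: yes

Derivation:
Tracking the set through each operation:
Start: {10, n}
Event 1 (remove 10): removed. Set: {n}
Event 2 (remove a): not present, no change. Set: {n}
Event 3 (add 10): added. Set: {10, n}
Event 4 (add g): added. Set: {10, g, n}

Final set: {10, g, n} (size 3)
10 is in the final set.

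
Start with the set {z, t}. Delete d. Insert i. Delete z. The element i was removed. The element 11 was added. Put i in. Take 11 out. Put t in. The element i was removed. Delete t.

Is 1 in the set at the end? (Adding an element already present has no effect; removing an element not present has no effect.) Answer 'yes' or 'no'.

Tracking the set through each operation:
Start: {t, z}
Event 1 (remove d): not present, no change. Set: {t, z}
Event 2 (add i): added. Set: {i, t, z}
Event 3 (remove z): removed. Set: {i, t}
Event 4 (remove i): removed. Set: {t}
Event 5 (add 11): added. Set: {11, t}
Event 6 (add i): added. Set: {11, i, t}
Event 7 (remove 11): removed. Set: {i, t}
Event 8 (add t): already present, no change. Set: {i, t}
Event 9 (remove i): removed. Set: {t}
Event 10 (remove t): removed. Set: {}

Final set: {} (size 0)
1 is NOT in the final set.

Answer: no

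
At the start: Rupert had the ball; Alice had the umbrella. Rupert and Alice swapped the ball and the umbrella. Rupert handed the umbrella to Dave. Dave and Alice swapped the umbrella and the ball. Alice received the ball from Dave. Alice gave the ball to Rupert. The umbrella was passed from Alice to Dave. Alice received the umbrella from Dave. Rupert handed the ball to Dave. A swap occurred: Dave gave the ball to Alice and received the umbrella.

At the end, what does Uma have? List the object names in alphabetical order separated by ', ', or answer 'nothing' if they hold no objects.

Answer: nothing

Derivation:
Tracking all object holders:
Start: ball:Rupert, umbrella:Alice
Event 1 (swap ball<->umbrella: now ball:Alice, umbrella:Rupert). State: ball:Alice, umbrella:Rupert
Event 2 (give umbrella: Rupert -> Dave). State: ball:Alice, umbrella:Dave
Event 3 (swap umbrella<->ball: now umbrella:Alice, ball:Dave). State: ball:Dave, umbrella:Alice
Event 4 (give ball: Dave -> Alice). State: ball:Alice, umbrella:Alice
Event 5 (give ball: Alice -> Rupert). State: ball:Rupert, umbrella:Alice
Event 6 (give umbrella: Alice -> Dave). State: ball:Rupert, umbrella:Dave
Event 7 (give umbrella: Dave -> Alice). State: ball:Rupert, umbrella:Alice
Event 8 (give ball: Rupert -> Dave). State: ball:Dave, umbrella:Alice
Event 9 (swap ball<->umbrella: now ball:Alice, umbrella:Dave). State: ball:Alice, umbrella:Dave

Final state: ball:Alice, umbrella:Dave
Uma holds: (nothing).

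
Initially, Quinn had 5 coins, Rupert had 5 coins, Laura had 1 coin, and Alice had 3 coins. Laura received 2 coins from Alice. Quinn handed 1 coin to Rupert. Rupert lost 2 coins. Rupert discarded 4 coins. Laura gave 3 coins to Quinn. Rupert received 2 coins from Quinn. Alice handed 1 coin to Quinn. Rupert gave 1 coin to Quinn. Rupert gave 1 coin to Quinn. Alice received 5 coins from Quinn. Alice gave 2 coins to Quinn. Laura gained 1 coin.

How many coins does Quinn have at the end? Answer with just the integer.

Answer: 5

Derivation:
Tracking counts step by step:
Start: Quinn=5, Rupert=5, Laura=1, Alice=3
Event 1 (Alice -> Laura, 2): Alice: 3 -> 1, Laura: 1 -> 3. State: Quinn=5, Rupert=5, Laura=3, Alice=1
Event 2 (Quinn -> Rupert, 1): Quinn: 5 -> 4, Rupert: 5 -> 6. State: Quinn=4, Rupert=6, Laura=3, Alice=1
Event 3 (Rupert -2): Rupert: 6 -> 4. State: Quinn=4, Rupert=4, Laura=3, Alice=1
Event 4 (Rupert -4): Rupert: 4 -> 0. State: Quinn=4, Rupert=0, Laura=3, Alice=1
Event 5 (Laura -> Quinn, 3): Laura: 3 -> 0, Quinn: 4 -> 7. State: Quinn=7, Rupert=0, Laura=0, Alice=1
Event 6 (Quinn -> Rupert, 2): Quinn: 7 -> 5, Rupert: 0 -> 2. State: Quinn=5, Rupert=2, Laura=0, Alice=1
Event 7 (Alice -> Quinn, 1): Alice: 1 -> 0, Quinn: 5 -> 6. State: Quinn=6, Rupert=2, Laura=0, Alice=0
Event 8 (Rupert -> Quinn, 1): Rupert: 2 -> 1, Quinn: 6 -> 7. State: Quinn=7, Rupert=1, Laura=0, Alice=0
Event 9 (Rupert -> Quinn, 1): Rupert: 1 -> 0, Quinn: 7 -> 8. State: Quinn=8, Rupert=0, Laura=0, Alice=0
Event 10 (Quinn -> Alice, 5): Quinn: 8 -> 3, Alice: 0 -> 5. State: Quinn=3, Rupert=0, Laura=0, Alice=5
Event 11 (Alice -> Quinn, 2): Alice: 5 -> 3, Quinn: 3 -> 5. State: Quinn=5, Rupert=0, Laura=0, Alice=3
Event 12 (Laura +1): Laura: 0 -> 1. State: Quinn=5, Rupert=0, Laura=1, Alice=3

Quinn's final count: 5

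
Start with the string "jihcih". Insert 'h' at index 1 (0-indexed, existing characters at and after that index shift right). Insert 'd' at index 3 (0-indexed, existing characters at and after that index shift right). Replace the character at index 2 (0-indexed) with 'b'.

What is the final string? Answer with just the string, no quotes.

Applying each edit step by step:
Start: "jihcih"
Op 1 (insert 'h' at idx 1): "jihcih" -> "jhihcih"
Op 2 (insert 'd' at idx 3): "jhihcih" -> "jhidhcih"
Op 3 (replace idx 2: 'i' -> 'b'): "jhidhcih" -> "jhbdhcih"

Answer: jhbdhcih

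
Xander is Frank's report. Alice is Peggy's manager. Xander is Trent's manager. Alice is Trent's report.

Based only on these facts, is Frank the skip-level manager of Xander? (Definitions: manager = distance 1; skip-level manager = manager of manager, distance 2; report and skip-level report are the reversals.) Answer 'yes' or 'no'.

Reconstructing the manager chain from the given facts:
  Frank -> Xander -> Trent -> Alice -> Peggy
(each arrow means 'manager of the next')
Positions in the chain (0 = top):
  position of Frank: 0
  position of Xander: 1
  position of Trent: 2
  position of Alice: 3
  position of Peggy: 4

Frank is at position 0, Xander is at position 1; signed distance (j - i) = 1.
'skip-level manager' requires j - i = 2. Actual distance is 1, so the relation does NOT hold.

Answer: no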